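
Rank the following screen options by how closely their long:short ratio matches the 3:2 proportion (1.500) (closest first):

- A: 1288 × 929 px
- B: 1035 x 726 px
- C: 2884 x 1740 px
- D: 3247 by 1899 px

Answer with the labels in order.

B, A, C, D

Ratios: A = 1288 / 929 ≈ 1.386; B = 1035 / 726 ≈ 1.426; C = 2884 / 1740 ≈ 1.657; D = 3247 / 1899 ≈ 1.710.
|Δ from 1.500|: A 0.114; B 0.074; C 0.157; D 0.210.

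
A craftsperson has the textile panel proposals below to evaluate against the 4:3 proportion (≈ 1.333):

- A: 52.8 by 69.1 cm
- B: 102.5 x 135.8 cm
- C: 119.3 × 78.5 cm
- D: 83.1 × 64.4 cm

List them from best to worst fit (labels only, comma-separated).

B, A, D, C

A: 69.1/52.8 ≈ 1.309 → |1.309 − 1.333| = 0.024
B: 135.8/102.5 ≈ 1.325 → |1.325 − 1.333| = 0.008
C: 119.3/78.5 ≈ 1.520 → |1.520 − 1.333| = 0.187
D: 83.1/64.4 ≈ 1.290 → |1.290 − 1.333| = 0.043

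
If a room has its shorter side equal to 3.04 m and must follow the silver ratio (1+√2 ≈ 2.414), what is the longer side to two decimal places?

silver ratio ≈ 2.41421.
Longer side = 3.04 × 2.41421 ≈ 7.3392 → 7.34 m.

7.34 m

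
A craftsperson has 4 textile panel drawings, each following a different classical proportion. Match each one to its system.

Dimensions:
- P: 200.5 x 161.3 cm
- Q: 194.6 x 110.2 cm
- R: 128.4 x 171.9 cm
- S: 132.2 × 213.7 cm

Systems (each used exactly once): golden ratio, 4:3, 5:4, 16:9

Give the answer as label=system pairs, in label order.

P=5:4, Q=16:9, R=4:3, S=golden ratio

Ratios: P ≈ 1.243; Q ≈ 1.766; R ≈ 1.339; S ≈ 1.616.
Targets: golden ratio ≈ 1.618; 4:3 ≈ 1.333; 5:4 ≈ 1.250; 16:9 ≈ 1.778.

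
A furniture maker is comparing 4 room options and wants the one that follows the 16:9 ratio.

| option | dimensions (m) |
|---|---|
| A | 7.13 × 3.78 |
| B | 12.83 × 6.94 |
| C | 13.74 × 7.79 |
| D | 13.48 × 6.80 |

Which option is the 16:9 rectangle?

Target 16:9 ≈ 1.778.
A: 1.886 (Δ0.108)  B: 1.849 (Δ0.071)  C: 1.764 (Δ0.014)  D: 1.982 (Δ0.204)

C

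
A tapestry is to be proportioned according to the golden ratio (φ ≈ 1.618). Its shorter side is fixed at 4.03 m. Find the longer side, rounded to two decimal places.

golden ratio ≈ 1.61803.
Longer side = 4.03 × 1.61803 ≈ 6.5207 → 6.52 m.

6.52 m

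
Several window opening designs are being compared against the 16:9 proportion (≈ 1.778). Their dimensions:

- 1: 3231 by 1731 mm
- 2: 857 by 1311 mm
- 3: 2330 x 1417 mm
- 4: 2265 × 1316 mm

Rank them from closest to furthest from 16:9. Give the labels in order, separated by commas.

1: 3231/1731 ≈ 1.867 → |1.867 − 1.778| = 0.089
2: 1311/857 ≈ 1.530 → |1.530 − 1.778| = 0.248
3: 2330/1417 ≈ 1.644 → |1.644 − 1.778| = 0.134
4: 2265/1316 ≈ 1.721 → |1.721 − 1.778| = 0.057

4, 1, 3, 2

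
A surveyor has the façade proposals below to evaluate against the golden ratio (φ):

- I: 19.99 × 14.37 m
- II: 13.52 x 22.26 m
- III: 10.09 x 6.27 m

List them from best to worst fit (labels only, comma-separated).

I: 19.99/14.37 ≈ 1.391 → |1.391 − 1.618| = 0.227
II: 22.26/13.52 ≈ 1.646 → |1.646 − 1.618| = 0.028
III: 10.09/6.27 ≈ 1.609 → |1.609 − 1.618| = 0.009

III, II, I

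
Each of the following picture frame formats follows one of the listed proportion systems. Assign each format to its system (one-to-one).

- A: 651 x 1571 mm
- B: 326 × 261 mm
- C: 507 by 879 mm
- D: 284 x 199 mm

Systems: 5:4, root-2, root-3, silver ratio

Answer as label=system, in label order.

Ratios: A ≈ 2.413; B ≈ 1.249; C ≈ 1.734; D ≈ 1.427.
Targets: 5:4 ≈ 1.250; root-2 ≈ 1.414; root-3 ≈ 1.732; silver ratio ≈ 2.414.

A=silver ratio, B=5:4, C=root-3, D=root-2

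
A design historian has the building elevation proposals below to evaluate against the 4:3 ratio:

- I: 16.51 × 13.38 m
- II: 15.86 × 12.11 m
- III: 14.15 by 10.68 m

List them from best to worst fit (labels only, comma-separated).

III, II, I

Ratios: I = 16.51 / 13.38 ≈ 1.234; II = 15.86 / 12.11 ≈ 1.310; III = 14.15 / 10.68 ≈ 1.325.
|Δ from 1.333|: I 0.099; II 0.023; III 0.008.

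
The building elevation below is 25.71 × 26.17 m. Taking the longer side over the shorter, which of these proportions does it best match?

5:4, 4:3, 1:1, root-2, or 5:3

1:1

Ratio = 26.17 / 25.71 ≈ 1.018.
Distances: 5:4 1.250 (Δ 0.232); 4:3 1.333 (Δ 0.315); 1:1 1.000 (Δ 0.018); root-2 1.414 (Δ 0.396); 5:3 1.667 (Δ 0.649).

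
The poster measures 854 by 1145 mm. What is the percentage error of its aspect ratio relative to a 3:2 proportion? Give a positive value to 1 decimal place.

10.6%

Ratio = 1145 / 854 ≈ 1.3407.
Ideal 3:2 = 1.5000. |1.3407 − 1.5000| / 1.5000 ≈ 10.62% → 10.6%.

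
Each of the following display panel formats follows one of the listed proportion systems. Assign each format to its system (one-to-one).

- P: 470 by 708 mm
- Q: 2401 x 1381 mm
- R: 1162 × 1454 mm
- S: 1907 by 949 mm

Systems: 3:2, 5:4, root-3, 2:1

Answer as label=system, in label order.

P=3:2, Q=root-3, R=5:4, S=2:1

P = 708/470 ≈ 1.506 → 3:2 (1.500)
Q = 2401/1381 ≈ 1.739 → root-3 (1.732)
R = 1454/1162 ≈ 1.251 → 5:4 (1.250)
S = 1907/949 ≈ 2.009 → 2:1 (2.000)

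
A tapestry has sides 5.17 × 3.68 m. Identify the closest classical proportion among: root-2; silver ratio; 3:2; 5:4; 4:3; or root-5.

root-2

Ratio = 5.17 / 3.68 ≈ 1.405.
Distances: root-2 1.414 (Δ 0.009); silver ratio 2.414 (Δ 1.009); 3:2 1.500 (Δ 0.095); 5:4 1.250 (Δ 0.155); 4:3 1.333 (Δ 0.072); root-5 2.236 (Δ 0.831).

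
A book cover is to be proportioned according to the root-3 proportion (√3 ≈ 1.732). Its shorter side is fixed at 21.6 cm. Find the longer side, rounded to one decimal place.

37.4 cm

root-3 ≈ 1.73205.
Longer side = 21.6 × 1.73205 ≈ 37.412 → 37.4 cm.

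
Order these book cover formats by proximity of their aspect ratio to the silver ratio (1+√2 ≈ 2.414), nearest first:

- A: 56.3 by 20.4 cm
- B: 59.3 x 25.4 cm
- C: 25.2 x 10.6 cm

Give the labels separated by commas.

C, B, A

A: 56.3/20.4 ≈ 2.760 → |2.760 − 2.414| = 0.346
B: 59.3/25.4 ≈ 2.335 → |2.335 − 2.414| = 0.079
C: 25.2/10.6 ≈ 2.377 → |2.377 − 2.414| = 0.037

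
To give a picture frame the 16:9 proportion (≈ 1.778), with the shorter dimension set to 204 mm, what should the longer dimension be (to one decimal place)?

362.7 mm

16:9 ≈ 1.77778.
Longer side = 204 × 1.77778 ≈ 362.667 → 362.7 mm.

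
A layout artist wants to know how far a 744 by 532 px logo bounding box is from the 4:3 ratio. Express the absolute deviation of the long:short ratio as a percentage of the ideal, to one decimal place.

Ratio = 744 / 532 ≈ 1.3985.
Ideal 4:3 ≈ 1.3333. |1.3985 − 1.3333| / 1.3333 ≈ 4.89% → 4.9%.

4.9%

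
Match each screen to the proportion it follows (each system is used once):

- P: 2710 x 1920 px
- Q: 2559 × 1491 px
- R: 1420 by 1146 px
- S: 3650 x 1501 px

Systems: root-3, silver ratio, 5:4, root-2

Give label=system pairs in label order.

P = 2710/1920 ≈ 1.411 → root-2 (1.414)
Q = 2559/1491 ≈ 1.716 → root-3 (1.732)
R = 1420/1146 ≈ 1.239 → 5:4 (1.250)
S = 3650/1501 ≈ 2.432 → silver ratio (2.414)

P=root-2, Q=root-3, R=5:4, S=silver ratio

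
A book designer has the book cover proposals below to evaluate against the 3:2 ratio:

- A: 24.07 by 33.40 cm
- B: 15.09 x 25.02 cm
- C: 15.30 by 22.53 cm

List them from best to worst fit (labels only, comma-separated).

C, A, B

Ratios: A = 33.40 / 24.07 ≈ 1.388; B = 25.02 / 15.09 ≈ 1.658; C = 22.53 / 15.30 ≈ 1.473.
|Δ from 1.500|: A 0.112; B 0.158; C 0.027.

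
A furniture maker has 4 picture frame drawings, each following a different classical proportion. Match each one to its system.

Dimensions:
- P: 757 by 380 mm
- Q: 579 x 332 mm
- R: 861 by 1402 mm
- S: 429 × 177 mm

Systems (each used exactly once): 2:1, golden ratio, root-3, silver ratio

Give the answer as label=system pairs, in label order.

P=2:1, Q=root-3, R=golden ratio, S=silver ratio

P = 757/380 ≈ 1.992 → 2:1 (2.000)
Q = 579/332 ≈ 1.744 → root-3 (1.732)
R = 1402/861 ≈ 1.628 → golden ratio (1.618)
S = 429/177 ≈ 2.424 → silver ratio (2.414)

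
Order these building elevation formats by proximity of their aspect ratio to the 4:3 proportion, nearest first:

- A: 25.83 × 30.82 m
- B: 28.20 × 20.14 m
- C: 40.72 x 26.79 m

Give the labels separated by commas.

B, A, C

Ratios: A = 30.82 / 25.83 ≈ 1.193; B = 28.20 / 20.14 ≈ 1.400; C = 40.72 / 26.79 ≈ 1.520.
|Δ from 1.333|: A 0.140; B 0.067; C 0.187.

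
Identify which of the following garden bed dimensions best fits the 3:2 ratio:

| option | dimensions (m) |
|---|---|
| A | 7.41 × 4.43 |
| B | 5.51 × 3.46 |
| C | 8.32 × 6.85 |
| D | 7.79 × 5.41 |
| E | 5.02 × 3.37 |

E

Target 3:2 ≈ 1.500.
A: 1.673 (Δ0.173)  B: 1.592 (Δ0.092)  C: 1.215 (Δ0.285)  D: 1.440 (Δ0.060)  E: 1.490 (Δ0.010)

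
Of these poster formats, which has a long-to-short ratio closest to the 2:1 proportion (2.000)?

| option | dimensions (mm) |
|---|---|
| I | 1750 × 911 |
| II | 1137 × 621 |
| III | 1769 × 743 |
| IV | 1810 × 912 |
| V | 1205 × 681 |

IV

Target 2:1 ≈ 2.000.
I: 1.921 (Δ0.079)  II: 1.831 (Δ0.169)  III: 2.381 (Δ0.381)  IV: 1.985 (Δ0.015)  V: 1.769 (Δ0.231)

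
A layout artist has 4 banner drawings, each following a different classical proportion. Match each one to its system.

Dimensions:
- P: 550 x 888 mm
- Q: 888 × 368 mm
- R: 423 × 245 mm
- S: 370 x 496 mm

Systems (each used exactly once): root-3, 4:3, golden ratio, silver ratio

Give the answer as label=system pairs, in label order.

P=golden ratio, Q=silver ratio, R=root-3, S=4:3

P = 888/550 ≈ 1.615 → golden ratio (1.618)
Q = 888/368 ≈ 2.413 → silver ratio (2.414)
R = 423/245 ≈ 1.727 → root-3 (1.732)
S = 496/370 ≈ 1.341 → 4:3 (1.333)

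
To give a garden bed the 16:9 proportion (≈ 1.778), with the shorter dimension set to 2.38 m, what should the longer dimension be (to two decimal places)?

4.23 m

16:9 ≈ 1.77778.
Longer side = 2.38 × 1.77778 ≈ 4.2311 → 4.23 m.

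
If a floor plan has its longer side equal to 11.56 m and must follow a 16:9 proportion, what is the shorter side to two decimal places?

6.50 m

16:9 ≈ 1.77778.
Shorter side = 11.56 ÷ 1.77778 ≈ 6.5025 → 6.50 m.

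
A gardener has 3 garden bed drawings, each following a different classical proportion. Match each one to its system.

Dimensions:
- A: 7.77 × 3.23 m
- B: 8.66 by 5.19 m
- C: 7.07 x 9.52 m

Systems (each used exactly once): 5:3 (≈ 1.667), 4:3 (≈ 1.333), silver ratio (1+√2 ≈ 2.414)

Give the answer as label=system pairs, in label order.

A = 7.77/3.23 ≈ 2.406 → silver ratio (2.414)
B = 8.66/5.19 ≈ 1.669 → 5:3 (1.667)
C = 9.52/7.07 ≈ 1.347 → 4:3 (1.333)

A=silver ratio, B=5:3, C=4:3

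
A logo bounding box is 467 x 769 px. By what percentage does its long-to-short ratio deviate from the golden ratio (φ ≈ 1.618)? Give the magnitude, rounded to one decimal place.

Ratio = 769 / 467 ≈ 1.6467.
Ideal golden ratio ≈ 1.6180. |1.6467 − 1.6180| / 1.6180 ≈ 1.77% → 1.8%.

1.8%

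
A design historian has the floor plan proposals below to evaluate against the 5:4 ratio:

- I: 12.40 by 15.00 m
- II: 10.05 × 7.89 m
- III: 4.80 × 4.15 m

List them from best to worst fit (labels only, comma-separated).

I: 15.00/12.40 ≈ 1.210 → |1.210 − 1.250| = 0.040
II: 10.05/7.89 ≈ 1.274 → |1.274 − 1.250| = 0.024
III: 4.80/4.15 ≈ 1.157 → |1.157 − 1.250| = 0.093

II, I, III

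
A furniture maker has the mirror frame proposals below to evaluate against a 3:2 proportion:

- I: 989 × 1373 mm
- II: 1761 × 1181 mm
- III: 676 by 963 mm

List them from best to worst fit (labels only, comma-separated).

II, III, I

Ratios: I = 1373 / 989 ≈ 1.388; II = 1761 / 1181 ≈ 1.491; III = 963 / 676 ≈ 1.425.
|Δ from 1.500|: I 0.112; II 0.009; III 0.075.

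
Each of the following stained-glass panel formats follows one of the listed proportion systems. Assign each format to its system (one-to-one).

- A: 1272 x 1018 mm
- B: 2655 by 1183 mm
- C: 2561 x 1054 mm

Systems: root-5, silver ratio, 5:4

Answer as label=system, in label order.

A = 1272/1018 ≈ 1.250 → 5:4 (1.250)
B = 2655/1183 ≈ 2.244 → root-5 (2.236)
C = 2561/1054 ≈ 2.430 → silver ratio (2.414)

A=5:4, B=root-5, C=silver ratio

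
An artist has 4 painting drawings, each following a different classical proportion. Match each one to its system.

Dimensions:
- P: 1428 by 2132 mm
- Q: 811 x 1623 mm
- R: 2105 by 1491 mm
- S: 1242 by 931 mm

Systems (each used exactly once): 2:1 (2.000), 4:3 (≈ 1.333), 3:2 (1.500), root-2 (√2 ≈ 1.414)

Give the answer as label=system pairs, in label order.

P=3:2, Q=2:1, R=root-2, S=4:3

Ratios: P ≈ 1.493; Q ≈ 2.001; R ≈ 1.412; S ≈ 1.334.
Targets: 2:1 ≈ 2.000; 4:3 ≈ 1.333; 3:2 ≈ 1.500; root-2 ≈ 1.414.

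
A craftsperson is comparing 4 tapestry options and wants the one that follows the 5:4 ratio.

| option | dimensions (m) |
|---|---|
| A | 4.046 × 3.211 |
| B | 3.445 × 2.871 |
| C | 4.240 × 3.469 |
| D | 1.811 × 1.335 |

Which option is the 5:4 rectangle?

A

Target 5:4 ≈ 1.250.
A: 1.260 (Δ0.010)  B: 1.200 (Δ0.050)  C: 1.222 (Δ0.028)  D: 1.357 (Δ0.107)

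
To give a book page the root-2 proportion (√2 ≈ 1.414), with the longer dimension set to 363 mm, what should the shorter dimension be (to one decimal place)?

256.7 mm

root-2 ≈ 1.41421.
Shorter side = 363 ÷ 1.41421 ≈ 256.680 → 256.7 mm.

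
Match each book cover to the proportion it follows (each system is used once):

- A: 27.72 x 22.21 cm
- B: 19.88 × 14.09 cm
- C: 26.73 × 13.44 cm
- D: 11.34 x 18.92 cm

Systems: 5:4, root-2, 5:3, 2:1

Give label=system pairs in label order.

Ratios: A ≈ 1.248; B ≈ 1.411; C ≈ 1.989; D ≈ 1.668.
Targets: 5:4 ≈ 1.250; root-2 ≈ 1.414; 5:3 ≈ 1.667; 2:1 ≈ 2.000.

A=5:4, B=root-2, C=2:1, D=5:3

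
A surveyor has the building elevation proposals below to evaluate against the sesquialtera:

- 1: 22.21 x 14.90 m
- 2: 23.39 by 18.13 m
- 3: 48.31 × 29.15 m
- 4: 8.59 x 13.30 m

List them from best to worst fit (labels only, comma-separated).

1: 22.21/14.90 ≈ 1.491 → |1.491 − 1.500| = 0.009
2: 23.39/18.13 ≈ 1.290 → |1.290 − 1.500| = 0.210
3: 48.31/29.15 ≈ 1.657 → |1.657 − 1.500| = 0.157
4: 13.30/8.59 ≈ 1.548 → |1.548 − 1.500| = 0.048

1, 4, 3, 2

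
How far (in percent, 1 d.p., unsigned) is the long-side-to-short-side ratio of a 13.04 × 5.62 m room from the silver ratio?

Ratio = 13.04 / 5.62 ≈ 2.3203.
Ideal silver ratio ≈ 2.4142. |2.3203 − 2.4142| / 2.4142 ≈ 3.89% → 3.9%.

3.9%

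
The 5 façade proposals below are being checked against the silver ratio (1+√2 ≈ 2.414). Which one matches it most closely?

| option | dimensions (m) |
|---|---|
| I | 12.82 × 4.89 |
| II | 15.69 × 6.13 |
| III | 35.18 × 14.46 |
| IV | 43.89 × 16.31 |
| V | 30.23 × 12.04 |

Ratios (long/short): I ≈ 2.622; II ≈ 2.560; III ≈ 2.433; IV ≈ 2.691; V ≈ 2.511.
silver ratio ≈ 2.414; option III is nearest (Δ 0.019).

III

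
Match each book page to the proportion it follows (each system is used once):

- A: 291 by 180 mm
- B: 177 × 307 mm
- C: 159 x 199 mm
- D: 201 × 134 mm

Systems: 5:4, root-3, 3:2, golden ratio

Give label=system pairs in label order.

A = 291/180 ≈ 1.617 → golden ratio (1.618)
B = 307/177 ≈ 1.734 → root-3 (1.732)
C = 199/159 ≈ 1.252 → 5:4 (1.250)
D = 201/134 ≈ 1.500 → 3:2 (1.500)

A=golden ratio, B=root-3, C=5:4, D=3:2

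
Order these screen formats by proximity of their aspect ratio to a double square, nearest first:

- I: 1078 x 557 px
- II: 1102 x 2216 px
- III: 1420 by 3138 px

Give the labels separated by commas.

II, I, III

I: 1078/557 ≈ 1.935 → |1.935 − 2.000| = 0.065
II: 2216/1102 ≈ 2.011 → |2.011 − 2.000| = 0.011
III: 3138/1420 ≈ 2.210 → |2.210 − 2.000| = 0.210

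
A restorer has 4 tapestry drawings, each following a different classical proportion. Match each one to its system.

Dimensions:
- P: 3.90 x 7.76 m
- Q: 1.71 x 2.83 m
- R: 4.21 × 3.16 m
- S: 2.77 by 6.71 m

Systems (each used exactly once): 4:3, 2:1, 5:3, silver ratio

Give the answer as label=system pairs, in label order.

P = 7.76/3.90 ≈ 1.990 → 2:1 (2.000)
Q = 2.83/1.71 ≈ 1.655 → 5:3 (1.667)
R = 4.21/3.16 ≈ 1.332 → 4:3 (1.333)
S = 6.71/2.77 ≈ 2.422 → silver ratio (2.414)

P=2:1, Q=5:3, R=4:3, S=silver ratio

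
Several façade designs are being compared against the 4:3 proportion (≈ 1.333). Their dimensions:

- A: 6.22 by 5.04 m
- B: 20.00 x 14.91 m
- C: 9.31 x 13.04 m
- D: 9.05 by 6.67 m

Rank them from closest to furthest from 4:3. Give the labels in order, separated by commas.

A: 6.22/5.04 ≈ 1.234 → |1.234 − 1.333| = 0.099
B: 20.00/14.91 ≈ 1.341 → |1.341 − 1.333| = 0.008
C: 13.04/9.31 ≈ 1.401 → |1.401 − 1.333| = 0.068
D: 9.05/6.67 ≈ 1.357 → |1.357 − 1.333| = 0.024

B, D, C, A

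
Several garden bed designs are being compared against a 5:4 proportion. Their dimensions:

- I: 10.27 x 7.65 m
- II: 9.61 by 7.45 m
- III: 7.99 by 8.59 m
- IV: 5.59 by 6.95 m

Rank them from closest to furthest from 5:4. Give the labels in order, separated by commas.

IV, II, I, III

Ratios: I = 10.27 / 7.65 ≈ 1.342; II = 9.61 / 7.45 ≈ 1.290; III = 8.59 / 7.99 ≈ 1.075; IV = 6.95 / 5.59 ≈ 1.243.
|Δ from 1.250|: I 0.092; II 0.040; III 0.175; IV 0.007.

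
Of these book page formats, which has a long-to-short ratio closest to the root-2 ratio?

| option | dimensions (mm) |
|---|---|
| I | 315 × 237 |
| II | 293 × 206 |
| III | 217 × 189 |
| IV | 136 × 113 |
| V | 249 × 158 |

Ratios (long/short): I ≈ 1.329; II ≈ 1.422; III ≈ 1.148; IV ≈ 1.204; V ≈ 1.576.
root-2 ≈ 1.414; option II is nearest (Δ 0.008).

II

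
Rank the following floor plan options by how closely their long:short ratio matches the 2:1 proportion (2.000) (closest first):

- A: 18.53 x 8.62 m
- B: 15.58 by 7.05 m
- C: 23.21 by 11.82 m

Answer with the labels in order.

C, A, B

A: 18.53/8.62 ≈ 2.150 → |2.150 − 2.000| = 0.150
B: 15.58/7.05 ≈ 2.210 → |2.210 − 2.000| = 0.210
C: 23.21/11.82 ≈ 1.964 → |1.964 − 2.000| = 0.036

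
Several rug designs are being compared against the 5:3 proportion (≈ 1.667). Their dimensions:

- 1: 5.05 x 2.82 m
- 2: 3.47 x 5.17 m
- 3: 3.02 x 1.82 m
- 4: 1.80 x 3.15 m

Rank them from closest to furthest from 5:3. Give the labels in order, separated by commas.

1: 5.05/2.82 ≈ 1.791 → |1.791 − 1.667| = 0.124
2: 5.17/3.47 ≈ 1.490 → |1.490 − 1.667| = 0.177
3: 3.02/1.82 ≈ 1.659 → |1.659 − 1.667| = 0.008
4: 3.15/1.80 ≈ 1.750 → |1.750 − 1.667| = 0.083

3, 4, 1, 2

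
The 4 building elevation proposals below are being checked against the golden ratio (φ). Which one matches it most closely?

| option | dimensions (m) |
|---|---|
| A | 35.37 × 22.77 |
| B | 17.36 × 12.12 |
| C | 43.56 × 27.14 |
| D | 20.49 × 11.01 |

C

Ratios (long/short): A ≈ 1.553; B ≈ 1.432; C ≈ 1.605; D ≈ 1.861.
golden ratio ≈ 1.618; option C is nearest (Δ 0.013).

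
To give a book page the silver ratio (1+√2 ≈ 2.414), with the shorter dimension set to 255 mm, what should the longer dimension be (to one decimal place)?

silver ratio ≈ 2.41421.
Longer side = 255 × 2.41421 ≈ 615.624 → 615.6 mm.

615.6 mm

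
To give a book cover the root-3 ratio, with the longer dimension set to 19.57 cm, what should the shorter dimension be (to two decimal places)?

root-3 ≈ 1.73205.
Shorter side = 19.57 ÷ 1.73205 ≈ 11.2988 → 11.30 cm.

11.30 cm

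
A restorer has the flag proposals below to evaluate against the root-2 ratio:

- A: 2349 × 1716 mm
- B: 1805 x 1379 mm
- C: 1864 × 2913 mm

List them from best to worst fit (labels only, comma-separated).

A, B, C

A: 2349/1716 ≈ 1.369 → |1.369 − 1.414| = 0.045
B: 1805/1379 ≈ 1.309 → |1.309 − 1.414| = 0.105
C: 2913/1864 ≈ 1.563 → |1.563 − 1.414| = 0.149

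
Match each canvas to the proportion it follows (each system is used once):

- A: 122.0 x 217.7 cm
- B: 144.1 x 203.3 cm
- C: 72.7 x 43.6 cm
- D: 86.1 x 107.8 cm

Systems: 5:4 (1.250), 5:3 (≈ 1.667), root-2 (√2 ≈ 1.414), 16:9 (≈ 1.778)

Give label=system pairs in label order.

Ratios: A ≈ 1.784; B ≈ 1.411; C ≈ 1.667; D ≈ 1.252.
Targets: 5:4 ≈ 1.250; 5:3 ≈ 1.667; root-2 ≈ 1.414; 16:9 ≈ 1.778.

A=16:9, B=root-2, C=5:3, D=5:4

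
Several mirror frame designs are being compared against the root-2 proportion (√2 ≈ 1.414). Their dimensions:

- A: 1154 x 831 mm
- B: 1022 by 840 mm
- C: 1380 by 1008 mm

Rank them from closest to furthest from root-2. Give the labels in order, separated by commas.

A: 1154/831 ≈ 1.389 → |1.389 − 1.414| = 0.025
B: 1022/840 ≈ 1.217 → |1.217 − 1.414| = 0.197
C: 1380/1008 ≈ 1.369 → |1.369 − 1.414| = 0.045

A, C, B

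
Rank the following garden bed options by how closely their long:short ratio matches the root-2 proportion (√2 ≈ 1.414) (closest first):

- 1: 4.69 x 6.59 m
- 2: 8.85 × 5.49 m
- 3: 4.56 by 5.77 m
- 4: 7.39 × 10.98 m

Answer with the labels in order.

1: 6.59/4.69 ≈ 1.405 → |1.405 − 1.414| = 0.009
2: 8.85/5.49 ≈ 1.612 → |1.612 − 1.414| = 0.198
3: 5.77/4.56 ≈ 1.265 → |1.265 − 1.414| = 0.149
4: 10.98/7.39 ≈ 1.486 → |1.486 − 1.414| = 0.072

1, 4, 3, 2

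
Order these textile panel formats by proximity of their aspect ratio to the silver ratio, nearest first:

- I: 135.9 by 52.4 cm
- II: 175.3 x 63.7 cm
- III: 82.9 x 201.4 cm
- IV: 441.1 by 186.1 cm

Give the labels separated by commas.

III, IV, I, II

Ratios: I = 135.9 / 52.4 ≈ 2.594; II = 175.3 / 63.7 ≈ 2.752; III = 201.4 / 82.9 ≈ 2.429; IV = 441.1 / 186.1 ≈ 2.370.
|Δ from 2.414|: I 0.180; II 0.338; III 0.015; IV 0.044.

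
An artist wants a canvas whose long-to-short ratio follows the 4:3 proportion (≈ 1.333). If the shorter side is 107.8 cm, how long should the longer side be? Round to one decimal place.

143.7 cm

4:3 ≈ 1.33333.
Longer side = 107.8 × 1.33333 ≈ 143.733 → 143.7 cm.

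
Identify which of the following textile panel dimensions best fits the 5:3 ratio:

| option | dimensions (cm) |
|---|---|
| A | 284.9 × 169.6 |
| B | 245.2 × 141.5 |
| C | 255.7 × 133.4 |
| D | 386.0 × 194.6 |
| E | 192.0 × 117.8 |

A

Target 5:3 ≈ 1.667.
A: 1.680 (Δ0.013)  B: 1.733 (Δ0.066)  C: 1.917 (Δ0.250)  D: 1.984 (Δ0.317)  E: 1.630 (Δ0.037)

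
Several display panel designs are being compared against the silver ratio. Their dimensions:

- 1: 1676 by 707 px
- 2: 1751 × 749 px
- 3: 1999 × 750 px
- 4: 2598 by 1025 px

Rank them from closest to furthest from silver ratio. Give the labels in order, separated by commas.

1, 2, 4, 3

Ratios: 1 = 1676 / 707 ≈ 2.371; 2 = 1751 / 749 ≈ 2.338; 3 = 1999 / 750 ≈ 2.665; 4 = 2598 / 1025 ≈ 2.535.
|Δ from 2.414|: 1 0.043; 2 0.076; 3 0.251; 4 0.121.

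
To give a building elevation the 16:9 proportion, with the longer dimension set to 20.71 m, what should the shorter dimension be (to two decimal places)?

11.65 m

16:9 ≈ 1.77778.
Shorter side = 20.71 ÷ 1.77778 ≈ 11.6494 → 11.65 m.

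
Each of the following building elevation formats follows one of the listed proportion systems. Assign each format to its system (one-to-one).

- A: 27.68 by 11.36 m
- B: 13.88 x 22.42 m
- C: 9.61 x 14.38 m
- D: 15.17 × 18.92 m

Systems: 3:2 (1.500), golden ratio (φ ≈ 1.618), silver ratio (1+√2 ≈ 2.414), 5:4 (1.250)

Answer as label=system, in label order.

A = 27.68/11.36 ≈ 2.437 → silver ratio (2.414)
B = 22.42/13.88 ≈ 1.615 → golden ratio (1.618)
C = 14.38/9.61 ≈ 1.496 → 3:2 (1.500)
D = 18.92/15.17 ≈ 1.247 → 5:4 (1.250)

A=silver ratio, B=golden ratio, C=3:2, D=5:4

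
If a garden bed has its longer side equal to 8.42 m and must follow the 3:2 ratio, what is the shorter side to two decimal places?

3:2 = 1.50000.
Shorter side = 8.42 ÷ 1.50000 ≈ 5.6133 → 5.61 m.

5.61 m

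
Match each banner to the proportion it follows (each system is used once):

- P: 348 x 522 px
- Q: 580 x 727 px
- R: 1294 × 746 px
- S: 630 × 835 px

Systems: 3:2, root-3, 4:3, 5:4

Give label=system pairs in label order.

P=3:2, Q=5:4, R=root-3, S=4:3

Ratios: P ≈ 1.500; Q ≈ 1.253; R ≈ 1.735; S ≈ 1.325.
Targets: 3:2 ≈ 1.500; root-3 ≈ 1.732; 4:3 ≈ 1.333; 5:4 ≈ 1.250.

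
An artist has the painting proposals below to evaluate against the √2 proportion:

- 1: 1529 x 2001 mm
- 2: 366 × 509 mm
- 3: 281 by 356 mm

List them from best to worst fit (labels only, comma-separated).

Ratios: 1 = 2001 / 1529 ≈ 1.309; 2 = 509 / 366 ≈ 1.391; 3 = 356 / 281 ≈ 1.267.
|Δ from 1.414|: 1 0.105; 2 0.023; 3 0.147.

2, 1, 3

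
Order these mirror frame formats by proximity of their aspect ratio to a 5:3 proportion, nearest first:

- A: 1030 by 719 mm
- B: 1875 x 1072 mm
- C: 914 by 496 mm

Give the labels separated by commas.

B, C, A

Ratios: A = 1030 / 719 ≈ 1.433; B = 1875 / 1072 ≈ 1.749; C = 914 / 496 ≈ 1.843.
|Δ from 1.667|: A 0.234; B 0.082; C 0.176.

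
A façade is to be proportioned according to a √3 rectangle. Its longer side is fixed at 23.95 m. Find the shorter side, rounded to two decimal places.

13.83 m

root-3 ≈ 1.73205.
Shorter side = 23.95 ÷ 1.73205 ≈ 13.8275 → 13.83 m.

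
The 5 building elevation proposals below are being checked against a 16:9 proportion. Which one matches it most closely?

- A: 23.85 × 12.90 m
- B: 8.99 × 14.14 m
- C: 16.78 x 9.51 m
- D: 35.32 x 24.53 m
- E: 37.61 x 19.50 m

C

Ratios (long/short): A ≈ 1.849; B ≈ 1.573; C ≈ 1.764; D ≈ 1.440; E ≈ 1.929.
16:9 ≈ 1.778; option C is nearest (Δ 0.014).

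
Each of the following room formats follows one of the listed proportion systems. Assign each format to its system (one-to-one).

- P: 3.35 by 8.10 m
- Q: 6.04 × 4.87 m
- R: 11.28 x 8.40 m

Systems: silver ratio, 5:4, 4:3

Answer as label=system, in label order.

P=silver ratio, Q=5:4, R=4:3

Ratios: P ≈ 2.418; Q ≈ 1.240; R ≈ 1.343.
Targets: silver ratio ≈ 2.414; 5:4 ≈ 1.250; 4:3 ≈ 1.333.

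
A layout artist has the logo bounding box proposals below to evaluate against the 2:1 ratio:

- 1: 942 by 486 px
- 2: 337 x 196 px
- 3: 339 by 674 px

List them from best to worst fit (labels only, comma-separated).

1: 942/486 ≈ 1.938 → |1.938 − 2.000| = 0.062
2: 337/196 ≈ 1.719 → |1.719 − 2.000| = 0.281
3: 674/339 ≈ 1.988 → |1.988 − 2.000| = 0.012

3, 1, 2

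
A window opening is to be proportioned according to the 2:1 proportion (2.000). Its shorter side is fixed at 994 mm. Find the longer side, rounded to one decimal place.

1988.0 mm

2:1 = 2.00000.
Longer side = 994 × 2.00000 ≈ 1988.000 → 1988.0 mm.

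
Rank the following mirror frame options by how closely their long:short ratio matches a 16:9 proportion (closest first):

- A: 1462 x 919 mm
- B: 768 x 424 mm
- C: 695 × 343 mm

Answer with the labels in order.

B, A, C

Ratios: A = 1462 / 919 ≈ 1.591; B = 768 / 424 ≈ 1.811; C = 695 / 343 ≈ 2.026.
|Δ from 1.778|: A 0.187; B 0.033; C 0.248.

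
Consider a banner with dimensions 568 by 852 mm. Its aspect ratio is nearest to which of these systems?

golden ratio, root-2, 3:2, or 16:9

Ratio = 852 / 568 ≈ 1.500.
Distances: golden ratio 1.618 (Δ 0.118); root-2 1.414 (Δ 0.086); 3:2 1.500 (Δ 0.000); 16:9 1.778 (Δ 0.278).

3:2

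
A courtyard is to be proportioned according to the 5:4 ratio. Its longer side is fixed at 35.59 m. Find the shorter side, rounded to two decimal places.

5:4 = 1.25000.
Shorter side = 35.59 ÷ 1.25000 ≈ 28.4720 → 28.47 m.

28.47 m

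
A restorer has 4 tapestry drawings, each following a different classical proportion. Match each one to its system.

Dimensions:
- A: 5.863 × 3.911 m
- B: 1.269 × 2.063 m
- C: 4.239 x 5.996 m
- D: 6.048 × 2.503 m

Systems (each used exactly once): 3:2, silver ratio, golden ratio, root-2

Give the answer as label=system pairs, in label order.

A = 5.863/3.911 ≈ 1.499 → 3:2 (1.500)
B = 2.063/1.269 ≈ 1.626 → golden ratio (1.618)
C = 5.996/4.239 ≈ 1.414 → root-2 (1.414)
D = 6.048/2.503 ≈ 2.416 → silver ratio (2.414)

A=3:2, B=golden ratio, C=root-2, D=silver ratio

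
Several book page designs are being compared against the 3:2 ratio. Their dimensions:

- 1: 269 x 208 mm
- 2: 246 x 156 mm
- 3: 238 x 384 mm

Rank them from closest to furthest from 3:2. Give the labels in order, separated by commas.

2, 3, 1

1: 269/208 ≈ 1.293 → |1.293 − 1.500| = 0.207
2: 246/156 ≈ 1.577 → |1.577 − 1.500| = 0.077
3: 384/238 ≈ 1.613 → |1.613 − 1.500| = 0.113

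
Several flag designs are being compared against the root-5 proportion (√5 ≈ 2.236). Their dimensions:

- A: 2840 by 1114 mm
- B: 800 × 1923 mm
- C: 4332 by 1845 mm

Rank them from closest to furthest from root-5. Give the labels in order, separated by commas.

C, B, A

A: 2840/1114 ≈ 2.549 → |2.549 − 2.236| = 0.313
B: 1923/800 ≈ 2.404 → |2.404 − 2.236| = 0.168
C: 4332/1845 ≈ 2.348 → |2.348 − 2.236| = 0.112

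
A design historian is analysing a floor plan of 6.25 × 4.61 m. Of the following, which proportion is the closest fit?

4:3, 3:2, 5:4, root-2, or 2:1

Ratio = 6.25 / 4.61 ≈ 1.356.
Distances: 4:3 1.333 (Δ 0.023); 3:2 1.500 (Δ 0.144); 5:4 1.250 (Δ 0.106); root-2 1.414 (Δ 0.058); 2:1 2.000 (Δ 0.644).

4:3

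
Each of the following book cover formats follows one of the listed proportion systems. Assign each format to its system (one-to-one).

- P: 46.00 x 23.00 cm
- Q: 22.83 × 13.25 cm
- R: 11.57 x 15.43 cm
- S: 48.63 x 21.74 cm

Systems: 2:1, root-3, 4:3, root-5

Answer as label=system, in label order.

P = 46.00/23.00 ≈ 2.000 → 2:1 (2.000)
Q = 22.83/13.25 ≈ 1.723 → root-3 (1.732)
R = 15.43/11.57 ≈ 1.334 → 4:3 (1.333)
S = 48.63/21.74 ≈ 2.237 → root-5 (2.236)

P=2:1, Q=root-3, R=4:3, S=root-5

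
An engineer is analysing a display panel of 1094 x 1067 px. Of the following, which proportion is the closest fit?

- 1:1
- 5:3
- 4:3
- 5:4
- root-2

Ratio = 1094 / 1067 ≈ 1.025.
Distances: 1:1 1.000 (Δ 0.025); 5:3 1.667 (Δ 0.642); 4:3 1.333 (Δ 0.308); 5:4 1.250 (Δ 0.225); root-2 1.414 (Δ 0.389).

1:1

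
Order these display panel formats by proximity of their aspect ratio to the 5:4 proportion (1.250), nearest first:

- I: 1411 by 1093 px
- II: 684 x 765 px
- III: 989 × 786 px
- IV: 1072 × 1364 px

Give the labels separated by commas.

Ratios: I = 1411 / 1093 ≈ 1.291; II = 765 / 684 ≈ 1.118; III = 989 / 786 ≈ 1.258; IV = 1364 / 1072 ≈ 1.272.
|Δ from 1.250|: I 0.041; II 0.132; III 0.008; IV 0.022.

III, IV, I, II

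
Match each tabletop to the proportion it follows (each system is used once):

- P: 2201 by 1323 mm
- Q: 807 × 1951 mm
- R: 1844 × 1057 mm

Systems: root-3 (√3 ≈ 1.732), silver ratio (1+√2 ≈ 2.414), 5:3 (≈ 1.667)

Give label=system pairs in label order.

P=5:3, Q=silver ratio, R=root-3

Ratios: P ≈ 1.664; Q ≈ 2.418; R ≈ 1.745.
Targets: root-3 ≈ 1.732; silver ratio ≈ 2.414; 5:3 ≈ 1.667.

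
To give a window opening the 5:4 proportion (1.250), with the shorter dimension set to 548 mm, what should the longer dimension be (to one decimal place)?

685.0 mm

5:4 = 1.25000.
Longer side = 548 × 1.25000 ≈ 685.000 → 685.0 mm.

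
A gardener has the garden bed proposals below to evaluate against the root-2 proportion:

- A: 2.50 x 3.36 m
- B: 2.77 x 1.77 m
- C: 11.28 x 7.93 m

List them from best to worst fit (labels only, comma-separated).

A: 3.36/2.50 ≈ 1.344 → |1.344 − 1.414| = 0.070
B: 2.77/1.77 ≈ 1.565 → |1.565 − 1.414| = 0.151
C: 11.28/7.93 ≈ 1.422 → |1.422 − 1.414| = 0.008

C, A, B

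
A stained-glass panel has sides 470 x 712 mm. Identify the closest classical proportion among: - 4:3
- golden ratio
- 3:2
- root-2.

3:2

Ratio = 712 / 470 ≈ 1.515.
Distances: 4:3 1.333 (Δ 0.182); golden ratio 1.618 (Δ 0.103); 3:2 1.500 (Δ 0.015); root-2 1.414 (Δ 0.101).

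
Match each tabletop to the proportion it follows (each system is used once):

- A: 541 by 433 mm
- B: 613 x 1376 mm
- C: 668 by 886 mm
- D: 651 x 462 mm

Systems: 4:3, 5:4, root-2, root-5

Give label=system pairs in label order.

A=5:4, B=root-5, C=4:3, D=root-2

A = 541/433 ≈ 1.249 → 5:4 (1.250)
B = 1376/613 ≈ 2.245 → root-5 (2.236)
C = 886/668 ≈ 1.326 → 4:3 (1.333)
D = 651/462 ≈ 1.409 → root-2 (1.414)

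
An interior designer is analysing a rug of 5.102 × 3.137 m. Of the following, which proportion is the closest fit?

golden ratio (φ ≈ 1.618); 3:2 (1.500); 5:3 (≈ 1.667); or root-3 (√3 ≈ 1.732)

golden ratio

5.102/3.137 ≈ 1.626. Nearest candidates are golden ratio (1.618, off by 0.008) and 5:3 (1.667, off by 0.041).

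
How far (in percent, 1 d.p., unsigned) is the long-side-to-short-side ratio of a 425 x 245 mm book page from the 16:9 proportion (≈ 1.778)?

Ratio = 425 / 245 ≈ 1.7347.
Ideal 16:9 ≈ 1.7778. |1.7347 − 1.7778| / 1.7778 ≈ 2.42% → 2.4%.

2.4%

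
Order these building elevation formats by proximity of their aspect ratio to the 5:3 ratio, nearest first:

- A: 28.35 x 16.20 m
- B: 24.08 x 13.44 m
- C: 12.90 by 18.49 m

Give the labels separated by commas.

Ratios: A = 28.35 / 16.20 ≈ 1.750; B = 24.08 / 13.44 ≈ 1.792; C = 18.49 / 12.90 ≈ 1.433.
|Δ from 1.667|: A 0.083; B 0.125; C 0.234.

A, B, C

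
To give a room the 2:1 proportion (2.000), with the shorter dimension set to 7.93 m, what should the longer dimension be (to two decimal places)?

15.86 m

2:1 = 2.00000.
Longer side = 7.93 × 2.00000 ≈ 15.8600 → 15.86 m.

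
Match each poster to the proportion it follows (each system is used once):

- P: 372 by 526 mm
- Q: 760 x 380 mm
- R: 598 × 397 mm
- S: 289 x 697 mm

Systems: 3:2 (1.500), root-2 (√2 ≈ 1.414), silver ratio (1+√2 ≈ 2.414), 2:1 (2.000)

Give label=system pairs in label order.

Ratios: P ≈ 1.414; Q ≈ 2.000; R ≈ 1.506; S ≈ 2.412.
Targets: 3:2 ≈ 1.500; root-2 ≈ 1.414; silver ratio ≈ 2.414; 2:1 ≈ 2.000.

P=root-2, Q=2:1, R=3:2, S=silver ratio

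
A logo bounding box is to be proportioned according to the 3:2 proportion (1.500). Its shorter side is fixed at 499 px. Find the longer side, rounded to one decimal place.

3:2 = 1.50000.
Longer side = 499 × 1.50000 ≈ 748.500 → 748.5 px.

748.5 px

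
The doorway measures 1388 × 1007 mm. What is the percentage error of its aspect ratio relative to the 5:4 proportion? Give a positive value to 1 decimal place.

10.3%

Ratio = 1388 / 1007 ≈ 1.3784.
Ideal 5:4 = 1.2500. |1.3784 − 1.2500| / 1.2500 ≈ 10.27% → 10.3%.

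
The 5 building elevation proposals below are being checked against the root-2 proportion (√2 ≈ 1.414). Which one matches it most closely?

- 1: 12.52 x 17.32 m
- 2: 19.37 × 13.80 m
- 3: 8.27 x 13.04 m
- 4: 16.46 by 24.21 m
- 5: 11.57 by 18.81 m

Ratios (long/short): 1 ≈ 1.383; 2 ≈ 1.404; 3 ≈ 1.577; 4 ≈ 1.471; 5 ≈ 1.626.
root-2 ≈ 1.414; option 2 is nearest (Δ 0.010).

2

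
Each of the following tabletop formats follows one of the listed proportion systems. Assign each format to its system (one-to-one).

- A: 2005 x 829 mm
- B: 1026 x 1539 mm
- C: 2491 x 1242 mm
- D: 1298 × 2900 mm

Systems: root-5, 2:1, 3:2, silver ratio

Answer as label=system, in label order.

A=silver ratio, B=3:2, C=2:1, D=root-5

Ratios: A ≈ 2.419; B ≈ 1.500; C ≈ 2.006; D ≈ 2.234.
Targets: root-5 ≈ 2.236; 2:1 ≈ 2.000; 3:2 ≈ 1.500; silver ratio ≈ 2.414.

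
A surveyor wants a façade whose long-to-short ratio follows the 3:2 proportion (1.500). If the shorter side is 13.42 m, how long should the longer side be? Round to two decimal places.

3:2 = 1.50000.
Longer side = 13.42 × 1.50000 ≈ 20.1300 → 20.13 m.

20.13 m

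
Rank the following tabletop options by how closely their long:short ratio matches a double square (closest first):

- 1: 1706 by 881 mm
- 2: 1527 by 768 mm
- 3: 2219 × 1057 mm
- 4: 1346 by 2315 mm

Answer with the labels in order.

2, 1, 3, 4

Ratios: 1 = 1706 / 881 ≈ 1.936; 2 = 1527 / 768 ≈ 1.988; 3 = 2219 / 1057 ≈ 2.099; 4 = 2315 / 1346 ≈ 1.720.
|Δ from 2.000|: 1 0.064; 2 0.012; 3 0.099; 4 0.280.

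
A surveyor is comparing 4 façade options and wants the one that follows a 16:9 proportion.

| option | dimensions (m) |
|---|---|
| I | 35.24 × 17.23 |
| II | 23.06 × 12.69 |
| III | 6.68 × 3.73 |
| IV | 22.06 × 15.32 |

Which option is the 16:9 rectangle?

Ratios (long/short): I ≈ 2.045; II ≈ 1.817; III ≈ 1.791; IV ≈ 1.440.
16:9 ≈ 1.778; option III is nearest (Δ 0.013).

III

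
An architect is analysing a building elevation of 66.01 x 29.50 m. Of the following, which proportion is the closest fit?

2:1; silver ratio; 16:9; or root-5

root-5

Ratio = 66.01 / 29.50 ≈ 2.238.
Distances: 2:1 2.000 (Δ 0.238); silver ratio 2.414 (Δ 0.176); 16:9 1.778 (Δ 0.460); root-5 2.236 (Δ 0.002).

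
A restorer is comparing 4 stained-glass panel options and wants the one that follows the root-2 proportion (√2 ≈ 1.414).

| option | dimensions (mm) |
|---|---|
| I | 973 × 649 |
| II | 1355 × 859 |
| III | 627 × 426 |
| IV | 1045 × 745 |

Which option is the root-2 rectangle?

IV

Ratios (long/short): I ≈ 1.499; II ≈ 1.577; III ≈ 1.472; IV ≈ 1.403.
root-2 ≈ 1.414; option IV is nearest (Δ 0.011).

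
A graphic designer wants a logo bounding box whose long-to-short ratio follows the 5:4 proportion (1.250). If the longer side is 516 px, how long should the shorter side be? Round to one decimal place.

5:4 = 1.25000.
Shorter side = 516 ÷ 1.25000 ≈ 412.800 → 412.8 px.

412.8 px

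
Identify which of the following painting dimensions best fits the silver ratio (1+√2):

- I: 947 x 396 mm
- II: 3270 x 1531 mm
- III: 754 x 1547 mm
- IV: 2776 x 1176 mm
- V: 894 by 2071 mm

Ratios (long/short): I ≈ 2.391; II ≈ 2.136; III ≈ 2.052; IV ≈ 2.361; V ≈ 2.317.
silver ratio ≈ 2.414; option I is nearest (Δ 0.023).

I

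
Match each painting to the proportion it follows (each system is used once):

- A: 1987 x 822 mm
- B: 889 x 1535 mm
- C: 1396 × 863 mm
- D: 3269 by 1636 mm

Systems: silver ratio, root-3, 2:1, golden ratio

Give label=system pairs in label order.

A=silver ratio, B=root-3, C=golden ratio, D=2:1

Ratios: A ≈ 2.417; B ≈ 1.727; C ≈ 1.618; D ≈ 1.998.
Targets: silver ratio ≈ 2.414; root-3 ≈ 1.732; 2:1 ≈ 2.000; golden ratio ≈ 1.618.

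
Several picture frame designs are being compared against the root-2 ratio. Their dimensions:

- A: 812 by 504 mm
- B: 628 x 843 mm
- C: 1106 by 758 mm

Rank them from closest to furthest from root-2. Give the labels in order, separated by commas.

C, B, A

Ratios: A = 812 / 504 ≈ 1.611; B = 843 / 628 ≈ 1.342; C = 1106 / 758 ≈ 1.459.
|Δ from 1.414|: A 0.197; B 0.072; C 0.045.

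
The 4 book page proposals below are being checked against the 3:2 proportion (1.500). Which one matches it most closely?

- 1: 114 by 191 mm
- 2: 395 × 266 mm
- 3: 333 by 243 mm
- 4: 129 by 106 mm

2

Ratios (long/short): 1 ≈ 1.675; 2 ≈ 1.485; 3 ≈ 1.370; 4 ≈ 1.217.
3:2 ≈ 1.500; option 2 is nearest (Δ 0.015).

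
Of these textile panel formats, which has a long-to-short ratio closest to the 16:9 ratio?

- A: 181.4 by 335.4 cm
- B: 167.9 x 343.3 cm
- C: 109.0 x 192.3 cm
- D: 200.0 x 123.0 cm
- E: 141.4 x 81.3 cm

Ratios (long/short): A ≈ 1.849; B ≈ 2.045; C ≈ 1.764; D ≈ 1.626; E ≈ 1.739.
16:9 ≈ 1.778; option C is nearest (Δ 0.014).

C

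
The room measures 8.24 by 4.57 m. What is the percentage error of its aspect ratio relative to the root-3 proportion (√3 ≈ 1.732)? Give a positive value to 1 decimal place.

4.1%

Ratio = 8.24 / 4.57 ≈ 1.8031.
Ideal root-3 ≈ 1.7321. |1.8031 − 1.7321| / 1.7321 ≈ 4.10% → 4.1%.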